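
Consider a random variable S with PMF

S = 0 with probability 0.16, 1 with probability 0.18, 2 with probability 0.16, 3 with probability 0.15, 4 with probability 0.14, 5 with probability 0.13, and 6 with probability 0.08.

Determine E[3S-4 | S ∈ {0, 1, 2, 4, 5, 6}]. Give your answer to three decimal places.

P(S ∈ {0, 1, 2, 4, 5, 6}) = 0.16 + 0.18 + 0.16 + 0.14 + 0.13 + 0.08 = 0.85.
E[3S-4 | S ∈ {0, 1, 2, 4, 5, 6}] = [(-4)·0.16 + (-1)·0.18 + 2·0.16 + 8·0.14 + 11·0.13 + 14·0.08] / 0.85
 = 3.17 / 0.85
 = 317/85

3.729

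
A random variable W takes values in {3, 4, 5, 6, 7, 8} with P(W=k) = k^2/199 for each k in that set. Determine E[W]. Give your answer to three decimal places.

E[W] = Σ w·P(W=w)
 = 3·9/199 + 4·16/199 + 5·25/199 + 6·36/199 + 7·49/199 + 8·64/199
 = 27/199 + 64/199 + 125/199 + 216/199 + 343/199 + 512/199
 = 1287/199

6.467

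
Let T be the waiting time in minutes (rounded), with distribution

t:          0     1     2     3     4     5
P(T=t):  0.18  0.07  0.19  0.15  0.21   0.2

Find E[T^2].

10.54

E[T^2] = Σ t^2·P(T=t)
 = 0·0.18 + 1·0.07 + 4·0.19 + 9·0.15 + 16·0.21 + 25·0.2
 = 0 + 0.07 + 0.76 + 1.35 + 3.36 + 5
 = 10.54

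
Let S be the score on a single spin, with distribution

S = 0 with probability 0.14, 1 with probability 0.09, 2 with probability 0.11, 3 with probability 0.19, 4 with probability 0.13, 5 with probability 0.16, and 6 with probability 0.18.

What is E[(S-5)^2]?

7

E[(S-5)^2] = Σ (s-5)^2·P(S=s)
 = 25·0.14 + 16·0.09 + 9·0.11 + 4·0.19 + 1·0.13 + 0·0.16 + 1·0.18
 = 3.5 + 1.44 + 0.99 + 0.76 + 0.13 + 0 + 0.18
 = 7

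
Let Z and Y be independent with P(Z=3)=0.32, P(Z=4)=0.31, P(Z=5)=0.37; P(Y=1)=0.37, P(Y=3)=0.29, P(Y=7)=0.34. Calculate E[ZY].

14.661

E[ZY] = Σ_z Σ_y zy · P(Z=z)P(Y=y)
 = 3·0.1184 + 9·0.0928 + 21·0.1088 + 4·0.1147 + 12·0.0899 + 28·0.1054 + 5·0.1369 + 15·0.1073 + 35·0.1258
 = 0.3552 + 0.8352 + 2.2848 + 0.4588 + 1.0788 + 2.9512 + 0.6845 + 1.6095 + 4.403
 = 14.661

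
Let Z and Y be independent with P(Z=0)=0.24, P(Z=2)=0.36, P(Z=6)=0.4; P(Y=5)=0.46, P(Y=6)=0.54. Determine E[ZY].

E[ZY] = Σ_z Σ_y zy · P(Z=z)P(Y=y)
 = 0·0.1104 + 0·0.1296 + 10·0.1656 + 12·0.1944 + 30·0.184 + 36·0.216
 = 0 + 0 + 1.656 + 2.3328 + 5.52 + 7.776
 = 17.2848

17.2848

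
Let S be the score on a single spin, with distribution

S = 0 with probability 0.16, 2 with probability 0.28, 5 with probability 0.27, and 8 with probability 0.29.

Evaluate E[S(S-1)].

E[S(S-1)] = Σ s(s-1)·P(S=s)
 = 0·0.16 + 2·0.28 + 20·0.27 + 56·0.29
 = 0 + 0.56 + 5.4 + 16.24
 = 22.2

22.2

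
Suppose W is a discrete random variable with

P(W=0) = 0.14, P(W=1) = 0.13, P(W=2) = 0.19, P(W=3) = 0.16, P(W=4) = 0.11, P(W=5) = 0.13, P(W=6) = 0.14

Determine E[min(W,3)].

2.13

E[min(W,3)] = Σ min(w,3)·P(W=w)
 = 0·0.14 + 1·0.13 + 2·0.19 + 3·0.16 + 3·0.11 + 3·0.13 + 3·0.14
 = 0 + 0.13 + 0.38 + 0.48 + 0.33 + 0.39 + 0.42
 = 2.13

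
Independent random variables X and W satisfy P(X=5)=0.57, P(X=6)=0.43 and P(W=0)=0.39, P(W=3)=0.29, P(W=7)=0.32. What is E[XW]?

E[XW] = Σ_x Σ_w xw · P(X=x)P(W=w)
 = 0·0.2223 + 15·0.1653 + 35·0.1824 + 0·0.1677 + 18·0.1247 + 42·0.1376
 = 0 + 2.4795 + 6.384 + 0 + 2.2446 + 5.7792
 = 16.8873

16.8873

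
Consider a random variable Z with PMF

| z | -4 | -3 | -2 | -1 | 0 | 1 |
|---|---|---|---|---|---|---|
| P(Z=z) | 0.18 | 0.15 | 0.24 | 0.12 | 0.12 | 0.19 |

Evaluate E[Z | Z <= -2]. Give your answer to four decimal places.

P(Z <= -2) = 0.18 + 0.15 + 0.24 = 0.57.
E[Z | Z <= -2] = [(-4)·0.18 + (-3)·0.15 + (-2)·0.24] / 0.57
 = -1.65 / 0.57
 = -55/19

-2.8947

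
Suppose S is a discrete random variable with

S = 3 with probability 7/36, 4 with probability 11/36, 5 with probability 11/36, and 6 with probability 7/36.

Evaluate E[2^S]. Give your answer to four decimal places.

E[2^S] = Σ 2^s·P(S=s)
 = 8·7/36 + 16·11/36 + 32·11/36 + 64·7/36
 = 14/9 + 44/9 + 88/9 + 112/9
 = 86/3

28.6667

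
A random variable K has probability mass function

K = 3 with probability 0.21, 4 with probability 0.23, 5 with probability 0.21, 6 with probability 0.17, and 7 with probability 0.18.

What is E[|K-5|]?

1.18

E[|K-5|] = Σ |k-5|·P(K=k)
 = 2·0.21 + 1·0.23 + 0·0.21 + 1·0.17 + 2·0.18
 = 0.42 + 0.23 + 0 + 0.17 + 0.36
 = 1.18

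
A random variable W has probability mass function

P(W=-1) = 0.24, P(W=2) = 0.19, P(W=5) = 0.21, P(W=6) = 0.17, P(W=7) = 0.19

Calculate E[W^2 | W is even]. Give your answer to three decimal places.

19.111

P(W is even) = 0.19 + 0.17 = 0.36.
E[W^2 | W is even] = [4·0.19 + 36·0.17] / 0.36
 = 6.88 / 0.36
 = 172/9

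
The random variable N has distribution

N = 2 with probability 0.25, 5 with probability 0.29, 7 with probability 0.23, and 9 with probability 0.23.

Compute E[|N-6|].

E[|N-6|] = Σ |n-6|·P(N=n)
 = 4·0.25 + 1·0.29 + 1·0.23 + 3·0.23
 = 1 + 0.29 + 0.23 + 0.69
 = 2.21

2.21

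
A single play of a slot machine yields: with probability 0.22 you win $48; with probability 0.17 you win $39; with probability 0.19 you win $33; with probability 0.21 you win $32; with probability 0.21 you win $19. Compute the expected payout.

E[payout] = 48·0.22 + 39·0.17 + 33·0.19 + 32·0.21 + 19·0.21
 = 10.56 + 6.63 + 6.27 + 6.72 + 3.99
 = 34.17

34.17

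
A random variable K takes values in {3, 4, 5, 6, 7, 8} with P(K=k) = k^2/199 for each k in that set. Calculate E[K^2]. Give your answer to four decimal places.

43.9950

E[K^2] = Σ k^2·P(K=k)
 = 9·9/199 + 16·16/199 + 25·25/199 + 36·36/199 + 49·49/199 + 64·64/199
 = 81/199 + 256/199 + 625/199 + 1296/199 + 2401/199 + 4096/199
 = 8755/199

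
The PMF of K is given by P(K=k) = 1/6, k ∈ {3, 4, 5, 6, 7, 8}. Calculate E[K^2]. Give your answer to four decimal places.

33.1667

E[K^2] = Σ k^2·P(K=k)
 = 9·1/6 + 16·1/6 + 25·1/6 + 36·1/6 + 49·1/6 + 64·1/6
 = 3/2 + 8/3 + 25/6 + 6 + 49/6 + 32/3
 = 199/6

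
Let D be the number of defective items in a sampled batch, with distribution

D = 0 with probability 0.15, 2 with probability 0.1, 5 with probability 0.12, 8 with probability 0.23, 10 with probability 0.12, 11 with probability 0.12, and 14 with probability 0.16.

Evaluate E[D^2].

76

E[D^2] = Σ d^2·P(D=d)
 = 0·0.15 + 4·0.1 + 25·0.12 + 64·0.23 + 100·0.12 + 121·0.12 + 196·0.16
 = 0 + 0.4 + 3 + 14.72 + 12 + 14.52 + 31.36
 = 76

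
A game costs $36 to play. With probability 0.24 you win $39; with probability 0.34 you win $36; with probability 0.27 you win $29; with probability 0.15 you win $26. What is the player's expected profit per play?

E[payout] = 39·0.24 + 36·0.34 + 29·0.27 + 26·0.15
 = 9.36 + 12.24 + 7.83 + 3.9
 = 33.33
Net = 33.33 - 36 = -2.67

-2.67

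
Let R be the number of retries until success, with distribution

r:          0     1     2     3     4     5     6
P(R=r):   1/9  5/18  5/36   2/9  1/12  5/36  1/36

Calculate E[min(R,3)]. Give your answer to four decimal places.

1.9722

E[min(R,3)] = Σ min(r,3)·P(R=r)
 = 0·1/9 + 1·5/18 + 2·5/36 + 3·2/9 + 3·1/12 + 3·5/36 + 3·1/36
 = 0 + 5/18 + 5/18 + 2/3 + 1/4 + 5/12 + 1/12
 = 71/36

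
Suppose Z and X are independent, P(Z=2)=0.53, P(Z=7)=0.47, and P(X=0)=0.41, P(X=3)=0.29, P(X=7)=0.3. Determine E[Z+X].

7.32

E[Z+X] = Σ_z Σ_x (z+x) · P(Z=z)P(X=x)
 = 2·0.2173 + 5·0.1537 + 9·0.159 + 7·0.1927 + 10·0.1363 + 14·0.141
 = 0.4346 + 0.7685 + 1.431 + 1.3489 + 1.363 + 1.974
 = 7.32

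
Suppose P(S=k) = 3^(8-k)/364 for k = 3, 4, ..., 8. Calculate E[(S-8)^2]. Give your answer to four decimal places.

21.0247

E[(S-8)^2] = Σ (s-8)^2·P(S=s)
 = 25·243/364 + 16·81/364 + 9·27/364 + 4·9/364 + 1·3/364 + 0·1/364
 = 6075/364 + 324/91 + 243/364 + 9/91 + 3/364 + 0
 = 7653/364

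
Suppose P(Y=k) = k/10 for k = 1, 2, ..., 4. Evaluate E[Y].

3

E[Y] = Σ y·P(Y=y)
 = 1·1/10 + 2·1/5 + 3·3/10 + 4·2/5
 = 1/10 + 2/5 + 9/10 + 8/5
 = 3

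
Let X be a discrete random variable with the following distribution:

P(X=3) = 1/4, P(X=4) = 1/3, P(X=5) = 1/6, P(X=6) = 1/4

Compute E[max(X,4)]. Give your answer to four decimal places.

4.6667

E[max(X,4)] = Σ max(x,4)·P(X=x)
 = 4·1/4 + 4·1/3 + 5·1/6 + 6·1/4
 = 1 + 4/3 + 5/6 + 3/2
 = 14/3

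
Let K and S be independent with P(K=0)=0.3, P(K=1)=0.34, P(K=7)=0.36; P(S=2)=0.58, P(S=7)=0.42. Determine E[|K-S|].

3.328

E[|K-S|] = Σ_k Σ_s |k-s| · P(K=k)P(S=s)
 = 2·0.174 + 7·0.126 + 1·0.1972 + 6·0.1428 + 5·0.2088 + 0·0.1512
 = 0.348 + 0.882 + 0.1972 + 0.8568 + 1.044 + 0
 = 3.328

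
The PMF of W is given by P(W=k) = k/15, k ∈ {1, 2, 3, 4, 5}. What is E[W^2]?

E[W^2] = Σ w^2·P(W=w)
 = 1·1/15 + 4·2/15 + 9·1/5 + 16·4/15 + 25·1/3
 = 1/15 + 8/15 + 9/5 + 64/15 + 25/3
 = 15

15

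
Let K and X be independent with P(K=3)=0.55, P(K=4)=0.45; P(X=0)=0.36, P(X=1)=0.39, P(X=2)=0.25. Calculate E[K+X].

E[K+X] = Σ_k Σ_x (k+x) · P(K=k)P(X=x)
 = 3·0.198 + 4·0.2145 + 5·0.1375 + 4·0.162 + 5·0.1755 + 6·0.1125
 = 0.594 + 0.858 + 0.6875 + 0.648 + 0.8775 + 0.675
 = 4.34

4.34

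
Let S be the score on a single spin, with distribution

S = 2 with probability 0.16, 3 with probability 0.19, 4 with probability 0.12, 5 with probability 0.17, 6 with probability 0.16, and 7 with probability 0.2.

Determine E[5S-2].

E[5S-2] = Σ (5s-2)·P(S=s)
 = 8·0.16 + 13·0.19 + 18·0.12 + 23·0.17 + 28·0.16 + 33·0.2
 = 1.28 + 2.47 + 2.16 + 3.91 + 4.48 + 6.6
 = 20.9

20.9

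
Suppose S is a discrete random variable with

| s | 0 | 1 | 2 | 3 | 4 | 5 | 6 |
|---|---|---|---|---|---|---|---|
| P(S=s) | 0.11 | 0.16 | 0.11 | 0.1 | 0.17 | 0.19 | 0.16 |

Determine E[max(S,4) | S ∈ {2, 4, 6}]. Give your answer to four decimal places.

4.7273

P(S ∈ {2, 4, 6}) = 0.11 + 0.17 + 0.16 = 0.44.
E[max(S,4) | S ∈ {2, 4, 6}] = [4·0.11 + 4·0.17 + 6·0.16] / 0.44
 = 2.08 / 0.44
 = 52/11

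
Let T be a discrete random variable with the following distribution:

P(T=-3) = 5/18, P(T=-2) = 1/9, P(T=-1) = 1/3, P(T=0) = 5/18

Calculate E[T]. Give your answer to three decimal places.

E[T] = Σ t·P(T=t)
 = (-3)·5/18 + (-2)·1/9 + (-1)·1/3 + 0·5/18
 = (-5/6) + (-2/9) + (-1/3) + 0
 = -25/18

-1.389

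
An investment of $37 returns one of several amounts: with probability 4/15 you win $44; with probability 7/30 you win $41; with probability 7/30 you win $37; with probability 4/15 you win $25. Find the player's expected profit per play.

-0.4

E[payout] = 44·4/15 + 41·7/30 + 37·7/30 + 25·4/15
 = 176/15 + 287/30 + 259/30 + 20/3
 = 183/5
Net = 183/5 - 37 = -2/5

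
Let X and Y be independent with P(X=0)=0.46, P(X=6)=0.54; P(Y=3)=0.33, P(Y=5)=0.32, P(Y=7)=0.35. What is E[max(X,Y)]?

5.7474

E[max(X,Y)] = Σ_x Σ_y max(x,y) · P(X=x)P(Y=y)
 = 3·0.1518 + 5·0.1472 + 7·0.161 + 6·0.1782 + 6·0.1728 + 7·0.189
 = 0.4554 + 0.736 + 1.127 + 1.0692 + 1.0368 + 1.323
 = 5.7474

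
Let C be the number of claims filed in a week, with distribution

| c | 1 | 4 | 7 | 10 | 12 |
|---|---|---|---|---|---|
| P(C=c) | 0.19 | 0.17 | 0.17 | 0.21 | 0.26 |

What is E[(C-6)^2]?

E[(C-6)^2] = Σ (c-6)^2·P(C=c)
 = 25·0.19 + 4·0.17 + 1·0.17 + 16·0.21 + 36·0.26
 = 4.75 + 0.68 + 0.17 + 3.36 + 9.36
 = 18.32

18.32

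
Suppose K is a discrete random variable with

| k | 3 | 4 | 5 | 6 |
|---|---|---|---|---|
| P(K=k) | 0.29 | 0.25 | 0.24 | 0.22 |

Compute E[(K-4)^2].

1.41

E[(K-4)^2] = Σ (k-4)^2·P(K=k)
 = 1·0.29 + 0·0.25 + 1·0.24 + 4·0.22
 = 0.29 + 0 + 0.24 + 0.88
 = 1.41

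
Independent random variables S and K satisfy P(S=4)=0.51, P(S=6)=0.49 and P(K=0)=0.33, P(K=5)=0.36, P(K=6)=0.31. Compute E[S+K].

8.64

E[S+K] = Σ_s Σ_k (s+k) · P(S=s)P(K=k)
 = 4·0.1683 + 9·0.1836 + 10·0.1581 + 6·0.1617 + 11·0.1764 + 12·0.1519
 = 0.6732 + 1.6524 + 1.581 + 0.9702 + 1.9404 + 1.8228
 = 8.64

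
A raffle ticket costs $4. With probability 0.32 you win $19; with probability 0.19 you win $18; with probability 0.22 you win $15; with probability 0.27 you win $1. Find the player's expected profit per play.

E[payout] = 19·0.32 + 18·0.19 + 15·0.22 + 1·0.27
 = 6.08 + 3.42 + 3.3 + 0.27
 = 13.07
Net = 13.07 - 4 = 9.07

9.07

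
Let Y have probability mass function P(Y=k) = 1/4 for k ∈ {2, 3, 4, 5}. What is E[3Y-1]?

9.5

E[3Y-1] = Σ (3y-1)·P(Y=y)
 = 5·1/4 + 8·1/4 + 11·1/4 + 14·1/4
 = 5/4 + 2 + 11/4 + 7/2
 = 19/2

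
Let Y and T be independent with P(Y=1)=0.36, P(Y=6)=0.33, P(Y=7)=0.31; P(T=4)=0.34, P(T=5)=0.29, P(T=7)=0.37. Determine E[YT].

E[YT] = Σ_y Σ_t yt · P(Y=y)P(T=t)
 = 4·0.1224 + 5·0.1044 + 7·0.1332 + 24·0.1122 + 30·0.0957 + 42·0.1221 + 28·0.1054 + 35·0.0899 + 49·0.1147
 = 0.4896 + 0.522 + 0.9324 + 2.6928 + 2.871 + 5.1282 + 2.9512 + 3.1465 + 5.6203
 = 24.354

24.354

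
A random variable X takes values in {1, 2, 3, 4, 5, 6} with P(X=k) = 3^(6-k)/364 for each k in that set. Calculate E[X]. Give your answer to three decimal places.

E[X] = Σ x·P(X=x)
 = 1·243/364 + 2·81/364 + 3·27/364 + 4·9/364 + 5·3/364 + 6·1/364
 = 243/364 + 81/182 + 81/364 + 9/91 + 15/364 + 3/182
 = 543/364

1.492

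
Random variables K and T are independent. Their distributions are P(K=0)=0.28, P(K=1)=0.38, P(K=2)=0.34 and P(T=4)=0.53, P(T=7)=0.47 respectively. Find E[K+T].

E[K+T] = Σ_k Σ_t (k+t) · P(K=k)P(T=t)
 = 4·0.1484 + 7·0.1316 + 5·0.2014 + 8·0.1786 + 6·0.1802 + 9·0.1598
 = 0.5936 + 0.9212 + 1.007 + 1.4288 + 1.0812 + 1.4382
 = 6.47

6.47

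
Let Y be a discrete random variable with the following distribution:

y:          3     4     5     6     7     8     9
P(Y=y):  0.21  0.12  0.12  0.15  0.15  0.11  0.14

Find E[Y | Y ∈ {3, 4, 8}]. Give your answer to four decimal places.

P(Y ∈ {3, 4, 8}) = 0.21 + 0.12 + 0.11 = 0.44.
E[Y | Y ∈ {3, 4, 8}] = [3·0.21 + 4·0.12 + 8·0.11] / 0.44
 = 1.99 / 0.44
 = 199/44

4.5227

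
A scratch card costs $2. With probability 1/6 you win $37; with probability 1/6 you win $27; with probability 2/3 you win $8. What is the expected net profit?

14

E[payout] = 37·1/6 + 27·1/6 + 8·2/3
 = 37/6 + 9/2 + 16/3
 = 16
Net = 16 - 2 = 14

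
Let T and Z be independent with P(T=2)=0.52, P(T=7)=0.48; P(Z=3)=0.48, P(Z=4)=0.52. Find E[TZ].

E[TZ] = Σ_t Σ_z tz · P(T=t)P(Z=z)
 = 6·0.2496 + 8·0.2704 + 21·0.2304 + 28·0.2496
 = 1.4976 + 2.1632 + 4.8384 + 6.9888
 = 15.488

15.488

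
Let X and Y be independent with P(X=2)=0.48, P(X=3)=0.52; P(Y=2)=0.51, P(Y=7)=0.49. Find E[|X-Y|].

2.4604

E[|X-Y|] = Σ_x Σ_y |x-y| · P(X=x)P(Y=y)
 = 0·0.2448 + 5·0.2352 + 1·0.2652 + 4·0.2548
 = 0 + 1.176 + 0.2652 + 1.0192
 = 2.4604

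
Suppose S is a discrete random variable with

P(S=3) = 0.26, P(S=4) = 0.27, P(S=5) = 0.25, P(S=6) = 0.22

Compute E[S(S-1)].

E[S(S-1)] = Σ s(s-1)·P(S=s)
 = 6·0.26 + 12·0.27 + 20·0.25 + 30·0.22
 = 1.56 + 3.24 + 5 + 6.6
 = 16.4

16.4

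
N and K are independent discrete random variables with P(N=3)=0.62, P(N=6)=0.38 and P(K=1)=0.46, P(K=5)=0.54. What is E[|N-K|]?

2.3192

E[|N-K|] = Σ_n Σ_k |n-k| · P(N=n)P(K=k)
 = 2·0.2852 + 2·0.3348 + 5·0.1748 + 1·0.2052
 = 0.5704 + 0.6696 + 0.874 + 0.2052
 = 2.3192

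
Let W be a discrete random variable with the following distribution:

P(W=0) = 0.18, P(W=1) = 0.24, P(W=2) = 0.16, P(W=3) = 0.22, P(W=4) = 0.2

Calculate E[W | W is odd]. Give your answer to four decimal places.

P(W is odd) = 0.24 + 0.22 = 0.46.
E[W | W is odd] = [1·0.24 + 3·0.22] / 0.46
 = 0.9 / 0.46
 = 45/23

1.9565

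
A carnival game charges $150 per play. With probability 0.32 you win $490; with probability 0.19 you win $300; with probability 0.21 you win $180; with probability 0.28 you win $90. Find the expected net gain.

E[payout] = 490·0.32 + 300·0.19 + 180·0.21 + 90·0.28
 = 156.8 + 57 + 37.8 + 25.2
 = 276.8
Net = 276.8 - 150 = 126.8

126.8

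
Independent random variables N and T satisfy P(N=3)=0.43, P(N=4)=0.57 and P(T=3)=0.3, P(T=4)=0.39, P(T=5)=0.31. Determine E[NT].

14.3157

E[NT] = Σ_n Σ_t nt · P(N=n)P(T=t)
 = 9·0.129 + 12·0.1677 + 15·0.1333 + 12·0.171 + 16·0.2223 + 20·0.1767
 = 1.161 + 2.0124 + 1.9995 + 2.052 + 3.5568 + 3.534
 = 14.3157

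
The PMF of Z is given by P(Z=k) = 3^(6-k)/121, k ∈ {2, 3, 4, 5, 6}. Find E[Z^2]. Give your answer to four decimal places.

E[Z^2] = Σ z^2·P(Z=z)
 = 4·81/121 + 9·27/121 + 16·9/121 + 25·3/121 + 36·1/121
 = 324/121 + 243/121 + 144/121 + 75/121 + 36/121
 = 822/121

6.7934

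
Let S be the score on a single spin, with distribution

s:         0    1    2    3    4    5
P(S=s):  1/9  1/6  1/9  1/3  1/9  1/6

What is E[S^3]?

E[S^3] = Σ s^3·P(S=s)
 = 0·1/9 + 1·1/6 + 8·1/9 + 27·1/3 + 64·1/9 + 125·1/6
 = 0 + 1/6 + 8/9 + 9 + 64/9 + 125/6
 = 38

38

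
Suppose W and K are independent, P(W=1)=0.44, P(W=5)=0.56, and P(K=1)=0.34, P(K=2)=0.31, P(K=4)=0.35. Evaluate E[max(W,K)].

E[max(W,K)] = Σ_w Σ_k max(w,k) · P(W=w)P(K=k)
 = 1·0.1496 + 2·0.1364 + 4·0.154 + 5·0.1904 + 5·0.1736 + 5·0.196
 = 0.1496 + 0.2728 + 0.616 + 0.952 + 0.868 + 0.98
 = 3.8384

3.8384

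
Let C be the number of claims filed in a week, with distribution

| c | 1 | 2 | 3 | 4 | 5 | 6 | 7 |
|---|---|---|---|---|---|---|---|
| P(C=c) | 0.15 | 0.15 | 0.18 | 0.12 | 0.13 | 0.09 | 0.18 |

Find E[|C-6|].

2.44

E[|C-6|] = Σ |c-6|·P(C=c)
 = 5·0.15 + 4·0.15 + 3·0.18 + 2·0.12 + 1·0.13 + 0·0.09 + 1·0.18
 = 0.75 + 0.6 + 0.54 + 0.24 + 0.13 + 0 + 0.18
 = 2.44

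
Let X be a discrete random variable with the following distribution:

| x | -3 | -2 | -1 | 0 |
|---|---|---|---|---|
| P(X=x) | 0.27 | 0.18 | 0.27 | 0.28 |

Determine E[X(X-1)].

E[X(X-1)] = Σ x(x-1)·P(X=x)
 = 12·0.27 + 6·0.18 + 2·0.27 + 0·0.28
 = 3.24 + 1.08 + 0.54 + 0
 = 4.86

4.86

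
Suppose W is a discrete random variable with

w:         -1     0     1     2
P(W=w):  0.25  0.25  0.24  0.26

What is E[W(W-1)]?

E[W(W-1)] = Σ w(w-1)·P(W=w)
 = 2·0.25 + 0·0.25 + 0·0.24 + 2·0.26
 = 0.5 + 0 + 0 + 0.52
 = 1.02

1.02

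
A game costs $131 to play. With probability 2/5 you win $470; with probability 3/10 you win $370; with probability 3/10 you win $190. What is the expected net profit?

225

E[payout] = 470·2/5 + 370·3/10 + 190·3/10
 = 188 + 111 + 57
 = 356
Net = 356 - 131 = 225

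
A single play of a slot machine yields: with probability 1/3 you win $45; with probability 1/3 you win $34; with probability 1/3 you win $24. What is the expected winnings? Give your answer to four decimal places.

34.3333

E[payout] = 45·1/3 + 34·1/3 + 24·1/3
 = 15 + 34/3 + 8
 = 103/3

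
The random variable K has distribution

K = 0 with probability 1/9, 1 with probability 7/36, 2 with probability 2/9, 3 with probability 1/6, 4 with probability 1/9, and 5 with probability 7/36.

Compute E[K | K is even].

P(K is even) = 1/9 + 2/9 + 1/9 = 4/9.
E[K | K is even] = [0·1/9 + 2·2/9 + 4·1/9] / (4/9)
 = 8/9 / (4/9)
 = 2

2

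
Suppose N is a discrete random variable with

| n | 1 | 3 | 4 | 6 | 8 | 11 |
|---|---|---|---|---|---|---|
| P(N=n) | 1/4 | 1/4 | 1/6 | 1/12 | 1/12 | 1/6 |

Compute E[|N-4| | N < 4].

P(N < 4) = 1/4 + 1/4 = 1/2.
E[|N-4| | N < 4] = [3·1/4 + 1·1/4] / (1/2)
 = 1 / (1/2)
 = 2

2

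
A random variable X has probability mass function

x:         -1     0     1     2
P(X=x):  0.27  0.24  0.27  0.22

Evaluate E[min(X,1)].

E[min(X,1)] = Σ min(x,1)·P(X=x)
 = (-1)·0.27 + 0·0.24 + 1·0.27 + 1·0.22
 = (-0.27) + 0 + 0.27 + 0.22
 = 0.22

0.22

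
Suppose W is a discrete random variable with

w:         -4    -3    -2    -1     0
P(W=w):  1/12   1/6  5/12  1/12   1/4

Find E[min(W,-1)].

-2

E[min(W,-1)] = Σ min(w,-1)·P(W=w)
 = (-4)·1/12 + (-3)·1/6 + (-2)·5/12 + (-1)·1/12 + (-1)·1/4
 = (-1/3) + (-1/2) + (-5/6) + (-1/12) + (-1/4)
 = -2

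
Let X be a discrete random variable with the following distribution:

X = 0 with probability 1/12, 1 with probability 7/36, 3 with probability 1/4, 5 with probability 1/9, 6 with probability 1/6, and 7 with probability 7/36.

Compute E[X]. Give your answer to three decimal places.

3.861

E[X] = Σ x·P(X=x)
 = 0·1/12 + 1·7/36 + 3·1/4 + 5·1/9 + 6·1/6 + 7·7/36
 = 0 + 7/36 + 3/4 + 5/9 + 1 + 49/36
 = 139/36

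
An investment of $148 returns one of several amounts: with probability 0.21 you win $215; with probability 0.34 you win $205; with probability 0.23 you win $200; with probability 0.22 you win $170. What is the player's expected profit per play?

50.25

E[payout] = 215·0.21 + 205·0.34 + 200·0.23 + 170·0.22
 = 45.15 + 69.7 + 46 + 37.4
 = 198.25
Net = 198.25 - 148 = 50.25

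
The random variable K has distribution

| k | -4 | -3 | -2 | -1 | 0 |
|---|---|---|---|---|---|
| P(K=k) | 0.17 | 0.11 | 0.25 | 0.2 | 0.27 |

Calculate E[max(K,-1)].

-0.73

E[max(K,-1)] = Σ max(k,-1)·P(K=k)
 = (-1)·0.17 + (-1)·0.11 + (-1)·0.25 + (-1)·0.2 + 0·0.27
 = (-0.17) + (-0.11) + (-0.25) + (-0.2) + 0
 = -0.73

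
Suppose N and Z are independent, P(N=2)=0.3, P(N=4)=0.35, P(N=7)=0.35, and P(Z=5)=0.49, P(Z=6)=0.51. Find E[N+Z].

E[N+Z] = Σ_n Σ_z (n+z) · P(N=n)P(Z=z)
 = 7·0.147 + 8·0.153 + 9·0.1715 + 10·0.1785 + 12·0.1715 + 13·0.1785
 = 1.029 + 1.224 + 1.5435 + 1.785 + 2.058 + 2.3205
 = 9.96

9.96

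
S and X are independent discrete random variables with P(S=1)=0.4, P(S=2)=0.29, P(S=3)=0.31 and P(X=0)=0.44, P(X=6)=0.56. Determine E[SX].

6.4176

E[SX] = Σ_s Σ_x sx · P(S=s)P(X=x)
 = 0·0.176 + 6·0.224 + 0·0.1276 + 12·0.1624 + 0·0.1364 + 18·0.1736
 = 0 + 1.344 + 0 + 1.9488 + 0 + 3.1248
 = 6.4176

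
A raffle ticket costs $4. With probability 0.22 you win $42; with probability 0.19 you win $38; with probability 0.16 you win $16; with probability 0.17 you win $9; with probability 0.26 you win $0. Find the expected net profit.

E[payout] = 42·0.22 + 38·0.19 + 16·0.16 + 9·0.17 + 0·0.26
 = 9.24 + 7.22 + 2.56 + 1.53 + 0
 = 20.55
Net = 20.55 - 4 = 16.55

16.55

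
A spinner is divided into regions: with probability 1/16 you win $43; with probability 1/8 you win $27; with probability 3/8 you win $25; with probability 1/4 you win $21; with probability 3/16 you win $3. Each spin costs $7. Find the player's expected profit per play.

14.25

E[payout] = 43·1/16 + 27·1/8 + 25·3/8 + 21·1/4 + 3·3/16
 = 43/16 + 27/8 + 75/8 + 21/4 + 9/16
 = 85/4
Net = 85/4 - 7 = 57/4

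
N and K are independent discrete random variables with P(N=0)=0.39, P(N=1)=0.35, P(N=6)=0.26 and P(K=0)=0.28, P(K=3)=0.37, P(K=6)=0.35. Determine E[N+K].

E[N+K] = Σ_n Σ_k (n+k) · P(N=n)P(K=k)
 = 0·0.1092 + 3·0.1443 + 6·0.1365 + 1·0.098 + 4·0.1295 + 7·0.1225 + 6·0.0728 + 9·0.0962 + 12·0.091
 = 0 + 0.4329 + 0.819 + 0.098 + 0.518 + 0.8575 + 0.4368 + 0.8658 + 1.092
 = 5.12

5.12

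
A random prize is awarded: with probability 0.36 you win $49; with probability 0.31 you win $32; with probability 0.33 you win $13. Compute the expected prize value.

E[payout] = 49·0.36 + 32·0.31 + 13·0.33
 = 17.64 + 9.92 + 4.29
 = 31.85

31.85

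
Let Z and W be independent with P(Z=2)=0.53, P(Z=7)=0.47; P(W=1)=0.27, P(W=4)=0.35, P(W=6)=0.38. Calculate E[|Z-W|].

2.7532

E[|Z-W|] = Σ_z Σ_w |z-w| · P(Z=z)P(W=w)
 = 1·0.1431 + 2·0.1855 + 4·0.2014 + 6·0.1269 + 3·0.1645 + 1·0.1786
 = 0.1431 + 0.371 + 0.8056 + 0.7614 + 0.4935 + 0.1786
 = 2.7532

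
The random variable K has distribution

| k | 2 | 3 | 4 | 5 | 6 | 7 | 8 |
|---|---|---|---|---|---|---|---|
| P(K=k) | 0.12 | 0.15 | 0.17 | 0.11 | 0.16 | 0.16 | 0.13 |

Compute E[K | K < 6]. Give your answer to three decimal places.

3.491

P(K < 6) = 0.12 + 0.15 + 0.17 + 0.11 = 0.55.
E[K | K < 6] = [2·0.12 + 3·0.15 + 4·0.17 + 5·0.11] / 0.55
 = 1.92 / 0.55
 = 192/55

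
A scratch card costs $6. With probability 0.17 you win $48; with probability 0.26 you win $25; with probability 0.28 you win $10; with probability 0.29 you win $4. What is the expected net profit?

12.62

E[payout] = 48·0.17 + 25·0.26 + 10·0.28 + 4·0.29
 = 8.16 + 6.5 + 2.8 + 1.16
 = 18.62
Net = 18.62 - 6 = 12.62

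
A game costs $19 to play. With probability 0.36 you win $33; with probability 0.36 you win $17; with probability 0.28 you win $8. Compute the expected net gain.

E[payout] = 33·0.36 + 17·0.36 + 8·0.28
 = 11.88 + 6.12 + 2.24
 = 20.24
Net = 20.24 - 19 = 1.24

1.24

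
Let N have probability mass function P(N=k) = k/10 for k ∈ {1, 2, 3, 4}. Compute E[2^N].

9.8

E[2^N] = Σ 2^n·P(N=n)
 = 2·1/10 + 4·1/5 + 8·3/10 + 16·2/5
 = 1/5 + 4/5 + 12/5 + 32/5
 = 49/5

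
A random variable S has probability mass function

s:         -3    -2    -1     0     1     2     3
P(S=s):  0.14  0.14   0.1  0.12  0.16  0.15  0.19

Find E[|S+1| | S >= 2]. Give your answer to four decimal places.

3.5588

P(S >= 2) = 0.15 + 0.19 = 0.34.
E[|S+1| | S >= 2] = [3·0.15 + 4·0.19] / 0.34
 = 1.21 / 0.34
 = 121/34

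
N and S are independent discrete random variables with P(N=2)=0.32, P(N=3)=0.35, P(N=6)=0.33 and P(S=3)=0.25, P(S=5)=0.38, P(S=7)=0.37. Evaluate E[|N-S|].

E[|N-S|] = Σ_n Σ_s |n-s| · P(N=n)P(S=s)
 = 1·0.08 + 3·0.1216 + 5·0.1184 + 0·0.0875 + 2·0.133 + 4·0.1295 + 3·0.0825 + 1·0.1254 + 1·0.1221
 = 0.08 + 0.3648 + 0.592 + 0 + 0.266 + 0.518 + 0.2475 + 0.1254 + 0.1221
 = 2.3158

2.3158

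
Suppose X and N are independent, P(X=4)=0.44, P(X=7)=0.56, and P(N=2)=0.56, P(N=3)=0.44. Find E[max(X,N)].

E[max(X,N)] = Σ_x Σ_n max(x,n) · P(X=x)P(N=n)
 = 4·0.2464 + 4·0.1936 + 7·0.3136 + 7·0.2464
 = 0.9856 + 0.7744 + 2.1952 + 1.7248
 = 5.68

5.68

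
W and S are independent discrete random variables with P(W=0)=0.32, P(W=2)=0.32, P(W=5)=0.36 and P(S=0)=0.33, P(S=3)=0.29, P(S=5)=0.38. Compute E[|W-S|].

E[|W-S|] = Σ_w Σ_s |w-s| · P(W=w)P(S=s)
 = 0·0.1056 + 3·0.0928 + 5·0.1216 + 2·0.1056 + 1·0.0928 + 3·0.1216 + 5·0.1188 + 2·0.1044 + 0·0.1368
 = 0 + 0.2784 + 0.608 + 0.2112 + 0.0928 + 0.3648 + 0.594 + 0.2088 + 0
 = 2.358

2.358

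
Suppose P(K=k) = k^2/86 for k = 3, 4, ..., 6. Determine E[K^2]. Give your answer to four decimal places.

E[K^2] = Σ k^2·P(K=k)
 = 9·9/86 + 16·8/43 + 25·25/86 + 36·18/43
 = 81/86 + 128/43 + 625/86 + 648/43
 = 1129/43

26.2558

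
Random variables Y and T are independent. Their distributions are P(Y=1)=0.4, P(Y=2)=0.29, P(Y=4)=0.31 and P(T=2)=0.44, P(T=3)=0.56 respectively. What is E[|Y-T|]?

E[|Y-T|] = Σ_y Σ_t |y-t| · P(Y=y)P(T=t)
 = 1·0.176 + 2·0.224 + 0·0.1276 + 1·0.1624 + 2·0.1364 + 1·0.1736
 = 0.176 + 0.448 + 0 + 0.1624 + 0.2728 + 0.1736
 = 1.2328

1.2328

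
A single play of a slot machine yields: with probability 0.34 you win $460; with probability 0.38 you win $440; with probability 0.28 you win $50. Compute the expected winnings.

E[payout] = 460·0.34 + 440·0.38 + 50·0.28
 = 156.4 + 167.2 + 14
 = 337.6

337.6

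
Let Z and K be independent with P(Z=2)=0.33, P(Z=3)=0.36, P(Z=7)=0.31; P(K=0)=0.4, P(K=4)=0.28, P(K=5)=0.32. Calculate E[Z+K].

E[Z+K] = Σ_z Σ_k (z+k) · P(Z=z)P(K=k)
 = 2·0.132 + 6·0.0924 + 7·0.1056 + 3·0.144 + 7·0.1008 + 8·0.1152 + 7·0.124 + 11·0.0868 + 12·0.0992
 = 0.264 + 0.5544 + 0.7392 + 0.432 + 0.7056 + 0.9216 + 0.868 + 0.9548 + 1.1904
 = 6.63

6.63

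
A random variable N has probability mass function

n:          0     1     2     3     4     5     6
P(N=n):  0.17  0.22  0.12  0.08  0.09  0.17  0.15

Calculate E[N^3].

E[N^3] = Σ n^3·P(N=n)
 = 0·0.17 + 1·0.22 + 8·0.12 + 27·0.08 + 64·0.09 + 125·0.17 + 216·0.15
 = 0 + 0.22 + 0.96 + 2.16 + 5.76 + 21.25 + 32.4
 = 62.75

62.75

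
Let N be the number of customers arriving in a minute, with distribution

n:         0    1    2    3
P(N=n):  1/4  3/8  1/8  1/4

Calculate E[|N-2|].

E[|N-2|] = Σ |n-2|·P(N=n)
 = 2·1/4 + 1·3/8 + 0·1/8 + 1·1/4
 = 1/2 + 3/8 + 0 + 1/4
 = 9/8

1.125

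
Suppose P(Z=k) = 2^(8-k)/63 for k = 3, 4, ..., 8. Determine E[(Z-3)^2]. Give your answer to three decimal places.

E[(Z-3)^2] = Σ (z-3)^2·P(Z=z)
 = 0·32/63 + 1·16/63 + 4·8/63 + 9·4/63 + 16·2/63 + 25·1/63
 = 0 + 16/63 + 32/63 + 4/7 + 32/63 + 25/63
 = 47/21

2.238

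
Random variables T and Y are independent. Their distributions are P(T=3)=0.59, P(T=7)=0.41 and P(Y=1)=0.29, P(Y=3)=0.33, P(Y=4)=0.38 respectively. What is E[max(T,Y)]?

E[max(T,Y)] = Σ_t Σ_y max(t,y) · P(T=t)P(Y=y)
 = 3·0.1711 + 3·0.1947 + 4·0.2242 + 7·0.1189 + 7·0.1353 + 7·0.1558
 = 0.5133 + 0.5841 + 0.8968 + 0.8323 + 0.9471 + 1.0906
 = 4.8642

4.8642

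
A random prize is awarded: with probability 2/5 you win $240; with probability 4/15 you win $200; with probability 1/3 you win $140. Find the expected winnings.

E[payout] = 240·2/5 + 200·4/15 + 140·1/3
 = 96 + 160/3 + 140/3
 = 196

196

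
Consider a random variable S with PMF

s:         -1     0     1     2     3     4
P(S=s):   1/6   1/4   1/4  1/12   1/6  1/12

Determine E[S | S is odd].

1

P(S is odd) = 1/6 + 1/4 + 1/6 = 7/12.
E[S | S is odd] = [(-1)·1/6 + 1·1/4 + 3·1/6] / (7/12)
 = 7/12 / (7/12)
 = 1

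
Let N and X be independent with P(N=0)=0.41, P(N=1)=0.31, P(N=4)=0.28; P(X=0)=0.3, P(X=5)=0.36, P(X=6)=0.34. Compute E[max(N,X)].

4.269

E[max(N,X)] = Σ_n Σ_x max(n,x) · P(N=n)P(X=x)
 = 0·0.123 + 5·0.1476 + 6·0.1394 + 1·0.093 + 5·0.1116 + 6·0.1054 + 4·0.084 + 5·0.1008 + 6·0.0952
 = 0 + 0.738 + 0.8364 + 0.093 + 0.558 + 0.6324 + 0.336 + 0.504 + 0.5712
 = 4.269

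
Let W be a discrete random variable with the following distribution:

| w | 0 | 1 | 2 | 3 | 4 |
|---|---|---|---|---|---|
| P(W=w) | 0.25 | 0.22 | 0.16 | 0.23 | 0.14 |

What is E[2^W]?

E[2^W] = Σ 2^w·P(W=w)
 = 1·0.25 + 2·0.22 + 4·0.16 + 8·0.23 + 16·0.14
 = 0.25 + 0.44 + 0.64 + 1.84 + 2.24
 = 5.41

5.41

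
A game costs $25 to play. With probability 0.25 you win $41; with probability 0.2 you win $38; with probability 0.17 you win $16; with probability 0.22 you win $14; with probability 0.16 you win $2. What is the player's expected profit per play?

-1.03

E[payout] = 41·0.25 + 38·0.2 + 16·0.17 + 14·0.22 + 2·0.16
 = 10.25 + 7.6 + 2.72 + 3.08 + 0.32
 = 23.97
Net = 23.97 - 25 = -1.03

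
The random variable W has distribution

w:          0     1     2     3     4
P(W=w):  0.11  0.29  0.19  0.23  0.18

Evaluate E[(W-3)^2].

2.52

E[(W-3)^2] = Σ (w-3)^2·P(W=w)
 = 9·0.11 + 4·0.29 + 1·0.19 + 0·0.23 + 1·0.18
 = 0.99 + 1.16 + 0.19 + 0 + 0.18
 = 2.52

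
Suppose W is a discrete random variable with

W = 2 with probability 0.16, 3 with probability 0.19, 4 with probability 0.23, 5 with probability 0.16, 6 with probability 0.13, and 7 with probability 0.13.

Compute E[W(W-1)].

16.78

E[W(W-1)] = Σ w(w-1)·P(W=w)
 = 2·0.16 + 6·0.19 + 12·0.23 + 20·0.16 + 30·0.13 + 42·0.13
 = 0.32 + 1.14 + 2.76 + 3.2 + 3.9 + 5.46
 = 16.78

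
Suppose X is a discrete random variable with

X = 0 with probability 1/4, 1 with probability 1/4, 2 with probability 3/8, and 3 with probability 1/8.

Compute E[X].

E[X] = Σ x·P(X=x)
 = 0·1/4 + 1·1/4 + 2·3/8 + 3·1/8
 = 0 + 1/4 + 3/4 + 3/8
 = 11/8

1.375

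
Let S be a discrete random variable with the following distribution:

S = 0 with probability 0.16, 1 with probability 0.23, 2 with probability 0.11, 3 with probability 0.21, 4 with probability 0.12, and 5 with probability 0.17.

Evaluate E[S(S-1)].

E[S(S-1)] = Σ s(s-1)·P(S=s)
 = 0·0.16 + 0·0.23 + 2·0.11 + 6·0.21 + 12·0.12 + 20·0.17
 = 0 + 0 + 0.22 + 1.26 + 1.44 + 3.4
 = 6.32

6.32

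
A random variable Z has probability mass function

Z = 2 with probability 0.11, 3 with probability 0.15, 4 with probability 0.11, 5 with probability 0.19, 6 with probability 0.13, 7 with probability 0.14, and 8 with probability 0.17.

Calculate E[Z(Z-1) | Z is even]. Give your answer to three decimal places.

28.769

P(Z is even) = 0.11 + 0.11 + 0.13 + 0.17 = 0.52.
E[Z(Z-1) | Z is even] = [2·0.11 + 12·0.11 + 30·0.13 + 56·0.17] / 0.52
 = 14.96 / 0.52
 = 374/13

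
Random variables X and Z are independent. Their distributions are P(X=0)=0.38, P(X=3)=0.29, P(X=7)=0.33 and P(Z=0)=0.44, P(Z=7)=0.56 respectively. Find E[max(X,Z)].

5.3192

E[max(X,Z)] = Σ_x Σ_z max(x,z) · P(X=x)P(Z=z)
 = 0·0.1672 + 7·0.2128 + 3·0.1276 + 7·0.1624 + 7·0.1452 + 7·0.1848
 = 0 + 1.4896 + 0.3828 + 1.1368 + 1.0164 + 1.2936
 = 5.3192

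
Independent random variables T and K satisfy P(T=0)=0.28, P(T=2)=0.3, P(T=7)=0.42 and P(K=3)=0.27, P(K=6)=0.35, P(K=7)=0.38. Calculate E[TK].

E[TK] = Σ_t Σ_k tk · P(T=t)P(K=k)
 = 0·0.0756 + 0·0.098 + 0·0.1064 + 6·0.081 + 12·0.105 + 14·0.114 + 21·0.1134 + 42·0.147 + 49·0.1596
 = 0 + 0 + 0 + 0.486 + 1.26 + 1.596 + 2.3814 + 6.174 + 7.8204
 = 19.7178

19.7178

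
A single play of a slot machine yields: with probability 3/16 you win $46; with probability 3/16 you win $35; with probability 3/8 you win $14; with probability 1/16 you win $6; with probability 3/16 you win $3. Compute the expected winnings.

E[payout] = 46·3/16 + 35·3/16 + 14·3/8 + 6·1/16 + 3·3/16
 = 69/8 + 105/16 + 21/4 + 3/8 + 9/16
 = 171/8

21.375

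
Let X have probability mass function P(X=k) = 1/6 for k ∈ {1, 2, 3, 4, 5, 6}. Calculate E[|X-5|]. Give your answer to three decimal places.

E[|X-5|] = Σ |x-5|·P(X=x)
 = 4·1/6 + 3·1/6 + 2·1/6 + 1·1/6 + 0·1/6 + 1·1/6
 = 2/3 + 1/2 + 1/3 + 1/6 + 0 + 1/6
 = 11/6

1.833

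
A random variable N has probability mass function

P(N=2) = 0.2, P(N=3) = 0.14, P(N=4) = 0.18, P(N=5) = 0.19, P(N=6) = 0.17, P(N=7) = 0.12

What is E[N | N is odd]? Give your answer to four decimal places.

4.9111

P(N is odd) = 0.14 + 0.19 + 0.12 = 0.45.
E[N | N is odd] = [3·0.14 + 5·0.19 + 7·0.12] / 0.45
 = 2.21 / 0.45
 = 221/45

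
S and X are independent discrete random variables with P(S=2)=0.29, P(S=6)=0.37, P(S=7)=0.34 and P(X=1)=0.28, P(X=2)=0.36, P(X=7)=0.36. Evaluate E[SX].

E[SX] = Σ_s Σ_x sx · P(S=s)P(X=x)
 = 2·0.0812 + 4·0.1044 + 14·0.1044 + 6·0.1036 + 12·0.1332 + 42·0.1332 + 7·0.0952 + 14·0.1224 + 49·0.1224
 = 0.1624 + 0.4176 + 1.4616 + 0.6216 + 1.5984 + 5.5944 + 0.6664 + 1.7136 + 5.9976
 = 18.2336

18.2336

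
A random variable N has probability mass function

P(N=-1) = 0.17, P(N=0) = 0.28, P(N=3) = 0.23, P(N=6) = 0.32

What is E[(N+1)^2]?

E[(N+1)^2] = Σ (n+1)^2·P(N=n)
 = 0·0.17 + 1·0.28 + 16·0.23 + 49·0.32
 = 0 + 0.28 + 3.68 + 15.68
 = 19.64

19.64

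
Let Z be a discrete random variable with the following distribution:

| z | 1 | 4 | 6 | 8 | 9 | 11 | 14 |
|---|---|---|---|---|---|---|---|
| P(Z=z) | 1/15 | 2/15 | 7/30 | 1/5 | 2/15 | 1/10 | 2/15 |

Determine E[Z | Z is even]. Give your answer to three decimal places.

7.714

P(Z is even) = 2/15 + 7/30 + 1/5 + 2/15 = 7/10.
E[Z | Z is even] = [4·2/15 + 6·7/30 + 8·1/5 + 14·2/15] / (7/10)
 = 27/5 / (7/10)
 = 54/7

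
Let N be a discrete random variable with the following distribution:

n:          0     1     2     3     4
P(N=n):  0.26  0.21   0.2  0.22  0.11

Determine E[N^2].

4.75

E[N^2] = Σ n^2·P(N=n)
 = 0·0.26 + 1·0.21 + 4·0.2 + 9·0.22 + 16·0.11
 = 0 + 0.21 + 0.8 + 1.98 + 1.76
 = 4.75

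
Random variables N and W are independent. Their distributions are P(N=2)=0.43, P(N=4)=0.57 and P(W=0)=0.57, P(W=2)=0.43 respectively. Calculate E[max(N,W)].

3.14

E[max(N,W)] = Σ_n Σ_w max(n,w) · P(N=n)P(W=w)
 = 2·0.2451 + 2·0.1849 + 4·0.3249 + 4·0.2451
 = 0.4902 + 0.3698 + 1.2996 + 0.9804
 = 3.14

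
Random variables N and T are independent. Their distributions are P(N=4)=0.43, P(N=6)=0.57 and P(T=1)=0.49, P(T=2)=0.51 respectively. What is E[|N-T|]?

E[|N-T|] = Σ_n Σ_t |n-t| · P(N=n)P(T=t)
 = 3·0.2107 + 2·0.2193 + 5·0.2793 + 4·0.2907
 = 0.6321 + 0.4386 + 1.3965 + 1.1628
 = 3.63

3.63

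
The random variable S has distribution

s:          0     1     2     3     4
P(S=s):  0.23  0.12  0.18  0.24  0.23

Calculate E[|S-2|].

1.28

E[|S-2|] = Σ |s-2|·P(S=s)
 = 2·0.23 + 1·0.12 + 0·0.18 + 1·0.24 + 2·0.23
 = 0.46 + 0.12 + 0 + 0.24 + 0.46
 = 1.28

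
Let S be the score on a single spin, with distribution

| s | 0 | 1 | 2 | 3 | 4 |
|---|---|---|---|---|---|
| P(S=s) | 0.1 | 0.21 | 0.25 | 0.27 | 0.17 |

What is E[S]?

2.2

E[S] = Σ s·P(S=s)
 = 0·0.1 + 1·0.21 + 2·0.25 + 3·0.27 + 4·0.17
 = 0 + 0.21 + 0.5 + 0.81 + 0.68
 = 2.2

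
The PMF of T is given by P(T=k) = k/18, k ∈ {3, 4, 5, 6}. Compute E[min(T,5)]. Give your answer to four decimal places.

E[min(T,5)] = Σ min(t,5)·P(T=t)
 = 3·1/6 + 4·2/9 + 5·5/18 + 5·1/3
 = 1/2 + 8/9 + 25/18 + 5/3
 = 40/9

4.4444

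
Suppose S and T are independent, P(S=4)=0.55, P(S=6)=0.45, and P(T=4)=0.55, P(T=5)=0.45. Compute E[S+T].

E[S+T] = Σ_s Σ_t (s+t) · P(S=s)P(T=t)
 = 8·0.3025 + 9·0.2475 + 10·0.2475 + 11·0.2025
 = 2.42 + 2.2275 + 2.475 + 2.2275
 = 9.35

9.35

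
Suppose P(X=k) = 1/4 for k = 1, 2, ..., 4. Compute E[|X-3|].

1

E[|X-3|] = Σ |x-3|·P(X=x)
 = 2·1/4 + 1·1/4 + 0·1/4 + 1·1/4
 = 1/2 + 1/4 + 0 + 1/4
 = 1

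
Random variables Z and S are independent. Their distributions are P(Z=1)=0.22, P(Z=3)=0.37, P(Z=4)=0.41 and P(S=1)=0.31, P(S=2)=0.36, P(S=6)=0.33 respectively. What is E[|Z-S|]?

E[|Z-S|] = Σ_z Σ_s |z-s| · P(Z=z)P(S=s)
 = 0·0.0682 + 1·0.0792 + 5·0.0726 + 2·0.1147 + 1·0.1332 + 3·0.1221 + 3·0.1271 + 2·0.1476 + 2·0.1353
 = 0 + 0.0792 + 0.363 + 0.2294 + 0.1332 + 0.3663 + 0.3813 + 0.2952 + 0.2706
 = 2.1182

2.1182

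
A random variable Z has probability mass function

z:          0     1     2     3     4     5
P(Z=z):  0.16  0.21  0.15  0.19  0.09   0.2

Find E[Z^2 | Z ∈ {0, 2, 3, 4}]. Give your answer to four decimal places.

6.3559

P(Z ∈ {0, 2, 3, 4}) = 0.16 + 0.15 + 0.19 + 0.09 = 0.59.
E[Z^2 | Z ∈ {0, 2, 3, 4}] = [0·0.16 + 4·0.15 + 9·0.19 + 16·0.09] / 0.59
 = 3.75 / 0.59
 = 375/59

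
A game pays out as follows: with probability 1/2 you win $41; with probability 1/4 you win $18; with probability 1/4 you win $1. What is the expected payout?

25.25

E[payout] = 41·1/2 + 18·1/4 + 1·1/4
 = 41/2 + 9/2 + 1/4
 = 101/4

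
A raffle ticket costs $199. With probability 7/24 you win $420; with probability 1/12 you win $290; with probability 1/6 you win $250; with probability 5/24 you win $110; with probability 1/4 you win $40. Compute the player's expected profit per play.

22.25

E[payout] = 420·7/24 + 290·1/12 + 250·1/6 + 110·5/24 + 40·1/4
 = 245/2 + 145/6 + 125/3 + 275/12 + 10
 = 885/4
Net = 885/4 - 199 = 89/4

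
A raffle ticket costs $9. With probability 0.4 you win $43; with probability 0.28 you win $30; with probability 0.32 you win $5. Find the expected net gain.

E[payout] = 43·0.4 + 30·0.28 + 5·0.32
 = 17.2 + 8.4 + 1.6
 = 27.2
Net = 27.2 - 9 = 18.2

18.2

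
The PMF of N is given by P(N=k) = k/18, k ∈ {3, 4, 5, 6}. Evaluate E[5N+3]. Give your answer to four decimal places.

E[5N+3] = Σ (5n+3)·P(N=n)
 = 18·1/6 + 23·2/9 + 28·5/18 + 33·1/3
 = 3 + 46/9 + 70/9 + 11
 = 242/9

26.8889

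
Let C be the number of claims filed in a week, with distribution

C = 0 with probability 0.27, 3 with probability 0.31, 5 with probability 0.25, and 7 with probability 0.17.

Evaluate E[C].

3.37

E[C] = Σ c·P(C=c)
 = 0·0.27 + 3·0.31 + 5·0.25 + 7·0.17
 = 0 + 0.93 + 1.25 + 1.19
 = 3.37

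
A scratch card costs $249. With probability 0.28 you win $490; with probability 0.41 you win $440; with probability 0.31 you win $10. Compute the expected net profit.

E[payout] = 490·0.28 + 440·0.41 + 10·0.31
 = 137.2 + 180.4 + 3.1
 = 320.7
Net = 320.7 - 249 = 71.7

71.7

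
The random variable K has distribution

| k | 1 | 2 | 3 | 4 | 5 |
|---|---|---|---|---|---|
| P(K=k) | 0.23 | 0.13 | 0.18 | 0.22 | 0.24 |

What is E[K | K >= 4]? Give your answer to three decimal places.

P(K >= 4) = 0.22 + 0.24 = 0.46.
E[K | K >= 4] = [4·0.22 + 5·0.24] / 0.46
 = 2.08 / 0.46
 = 104/23

4.522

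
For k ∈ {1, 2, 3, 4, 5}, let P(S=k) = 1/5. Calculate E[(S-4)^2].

3

E[(S-4)^2] = Σ (s-4)^2·P(S=s)
 = 9·1/5 + 4·1/5 + 1·1/5 + 0·1/5 + 1·1/5
 = 9/5 + 4/5 + 1/5 + 0 + 1/5
 = 3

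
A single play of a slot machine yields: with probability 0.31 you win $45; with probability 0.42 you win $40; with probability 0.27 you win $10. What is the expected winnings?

33.45

E[payout] = 45·0.31 + 40·0.42 + 10·0.27
 = 13.95 + 16.8 + 2.7
 = 33.45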